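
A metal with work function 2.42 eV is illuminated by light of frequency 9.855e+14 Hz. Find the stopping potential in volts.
1.6557 V

The stopping potential V_s satisfies: eV_s = KE_max

First, find KE_max using Einstein's equation:
E_photon = hf = (6.626×10⁻³⁴ J·s)(9.855e+14 Hz) = 4.0757 eV
KE_max = E_photon - φ = 4.0757 - 2.42 = 1.6557 eV

Since eV_s = KE_max:
V_s = KE_max/e = 1.6557 V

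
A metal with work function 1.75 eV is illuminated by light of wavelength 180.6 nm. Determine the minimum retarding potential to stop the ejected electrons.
5.1151 V

The stopping potential V_s satisfies: eV_s = KE_max

First, find KE_max using Einstein's equation:
E_photon = hc/λ = 6.8651 eV
KE_max = E_photon - φ = 6.8651 - 1.75 = 5.1151 eV

Since eV_s = KE_max:
V_s = KE_max/e = 5.1151 V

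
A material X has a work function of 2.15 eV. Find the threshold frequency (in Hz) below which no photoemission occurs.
5.1987e+14 Hz

The threshold frequency is when the photon energy equals the work function:
hf₀ = φ

Solving for f₀:
f₀ = φ/h = (2.15 eV × 1.602×10⁻¹⁹ J/eV) / (6.626×10⁻³⁴ J·s)
f₀ = 5.1987e+14 Hz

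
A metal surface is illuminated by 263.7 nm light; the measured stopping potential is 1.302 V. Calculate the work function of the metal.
3.40 eV

The stopping potential gives the maximum kinetic energy: KE_max = eV_s = 1.302 eV

From Einstein's photoelectric equation: KE_max = hc/λ - φ
Rearranging: φ = hc/λ - KE_max

Calculate photon energy:
E_photon = hc/λ = (6.626×10⁻³⁴ J·s)(3×10⁸ m/s) / (263.7×10⁻⁹ m) = 4.7017 eV

Therefore:
φ = 4.7017 - 1.302 = 3.40 eV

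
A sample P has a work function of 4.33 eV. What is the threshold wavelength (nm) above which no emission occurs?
286.34 nm

The threshold wavelength is when the photon energy equals the work function:
hc/λ₀ = φ

Solving for λ₀:
λ₀ = hc/φ = (6.626×10⁻³⁴ J·s)(3×10⁸ m/s) / (4.33 eV × 1.602×10⁻¹⁹ J/eV)
λ₀ = 286.34 nm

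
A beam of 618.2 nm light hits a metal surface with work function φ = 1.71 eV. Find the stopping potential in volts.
0.2956 V

The stopping potential V_s satisfies: eV_s = KE_max

First, find KE_max using Einstein's equation:
E_photon = hc/λ = 2.0056 eV
KE_max = E_photon - φ = 2.0056 - 1.71 = 0.2956 eV

Since eV_s = KE_max:
V_s = KE_max/e = 0.2956 V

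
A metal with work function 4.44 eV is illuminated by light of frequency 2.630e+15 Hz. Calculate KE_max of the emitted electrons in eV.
6.4368 eV

Using Einstein's photoelectric equation: KE_max = hf - φ

First, calculate the photon energy:
E_photon = hf = (6.626×10⁻³⁴ J·s)(2.630e+15 Hz)
E_photon = 10.8768 eV

Then, the maximum kinetic energy:
KE_max = E_photon - φ = 10.8768 eV - 4.44 eV = 6.4368 eV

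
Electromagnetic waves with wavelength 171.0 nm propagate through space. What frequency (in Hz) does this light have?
1.7532e+15 Hz

Using the wave equation: c = fλ

Solving for frequency:
f = c/λ = (3×10⁸ m/s) / (171.0×10⁻⁹ m)
f = 1.7532e+15 Hz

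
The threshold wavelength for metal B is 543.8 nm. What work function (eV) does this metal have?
2.28 eV

At the threshold wavelength, photon energy equals work function:
φ = hc/λ₀

Calculating:
φ = (6.626×10⁻³⁴ J·s)(3×10⁸ m/s) / (543.8×10⁻⁹ m)
φ = 2.28 eV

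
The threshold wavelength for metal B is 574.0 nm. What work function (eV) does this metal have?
2.16 eV

At the threshold wavelength, photon energy equals work function:
φ = hc/λ₀

Calculating:
φ = (6.626×10⁻³⁴ J·s)(3×10⁸ m/s) / (574.0×10⁻⁹ m)
φ = 2.16 eV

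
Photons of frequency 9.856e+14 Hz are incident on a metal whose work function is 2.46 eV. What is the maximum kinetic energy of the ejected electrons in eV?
1.6161 eV

Using Einstein's photoelectric equation: KE_max = hf - φ

First, calculate the photon energy:
E_photon = hf = (6.626×10⁻³⁴ J·s)(9.856e+14 Hz)
E_photon = 4.0761 eV

Then, the maximum kinetic energy:
KE_max = E_photon - φ = 4.0761 eV - 2.46 eV = 1.6161 eV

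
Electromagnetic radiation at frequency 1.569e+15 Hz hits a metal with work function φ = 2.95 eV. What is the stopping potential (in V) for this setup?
3.5389 V

The stopping potential V_s satisfies: eV_s = KE_max

First, find KE_max using Einstein's equation:
E_photon = hf = (6.626×10⁻³⁴ J·s)(1.569e+15 Hz) = 6.4889 eV
KE_max = E_photon - φ = 6.4889 - 2.95 = 3.5389 eV

Since eV_s = KE_max:
V_s = KE_max/e = 3.5389 V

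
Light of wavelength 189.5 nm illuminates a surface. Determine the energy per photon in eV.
6.5427 eV

Using E = hf = hc/λ:

E = hc/λ = (6.626×10⁻³⁴ J·s)(3×10⁸ m/s) / (189.5×10⁻⁹ m)
E = 6.5427 eV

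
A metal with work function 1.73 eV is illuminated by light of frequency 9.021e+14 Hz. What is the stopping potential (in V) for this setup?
2.0008 V

The stopping potential V_s satisfies: eV_s = KE_max

First, find KE_max using Einstein's equation:
E_photon = hf = (6.626×10⁻³⁴ J·s)(9.021e+14 Hz) = 3.7308 eV
KE_max = E_photon - φ = 3.7308 - 1.73 = 2.0008 eV

Since eV_s = KE_max:
V_s = KE_max/e = 2.0008 V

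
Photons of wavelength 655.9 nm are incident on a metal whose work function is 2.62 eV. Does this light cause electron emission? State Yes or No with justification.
No

For photoemission, the photon energy must exceed the work function.

Photon energy: E = hc/λ = 1.8903 eV
Work function: φ = 2.62 eV

Since E_photon (1.8903 eV) < φ (2.62 eV), photoemission will NOT occur.
The threshold wavelength is λ₀ = hc/φ = 473.2 nm.
Since 655.9 nm > 473.2 nm, the photons lack sufficient energy.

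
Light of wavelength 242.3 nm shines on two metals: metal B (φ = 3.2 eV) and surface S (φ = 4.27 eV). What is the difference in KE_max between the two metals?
1.0700 eV

Using KE_max = hc/λ - φ for each metal:

Photon energy: E = hc/λ = 5.1170 eV

For metal B (φ₁ = 3.2 eV):
KE₁ = E - φ₁ = 5.1170 - 3.2 = 1.9170 eV

For surface S (φ₂ = 4.27 eV):
KE₂ = E - φ₂ = 5.1170 - 4.27 = 0.8470 eV

Difference:
ΔKE = KE₁ - KE₂ = 1.9170 - 0.8470 = 1.0700 eV

Note: The difference equals the difference in work functions: 4.27 - 3.2 = 1.07 eV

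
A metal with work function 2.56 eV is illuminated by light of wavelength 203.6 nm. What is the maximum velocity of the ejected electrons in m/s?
1.1143e+06 m/s

First, find the maximum kinetic energy:
E_photon = hc/λ = 6.0896 eV
KE_max = E_photon - φ = 6.0896 - 2.56 = 3.5296 eV

Convert to Joules: KE_max = 3.5296 × 1.602×10⁻¹⁹ J = 5.6550e-19 J

Then use KE = ½mv² to find velocity:
v = √(2·KE/m) = √(2 × 5.6550e-19 J / 9.109e-31 kg)
v = 1.1143e+06 m/s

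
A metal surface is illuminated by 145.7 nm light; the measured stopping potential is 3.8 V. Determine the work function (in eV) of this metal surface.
4.71 eV

The stopping potential gives the maximum kinetic energy: KE_max = eV_s = 3.8 eV

From Einstein's photoelectric equation: KE_max = hc/λ - φ
Rearranging: φ = hc/λ - KE_max

Calculate photon energy:
E_photon = hc/λ = (6.626×10⁻³⁴ J·s)(3×10⁸ m/s) / (145.7×10⁻⁹ m) = 8.5096 eV

Therefore:
φ = 8.5096 - 3.8 = 4.71 eV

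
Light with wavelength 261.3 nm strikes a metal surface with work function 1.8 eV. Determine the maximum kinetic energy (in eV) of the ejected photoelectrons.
2.9449 eV

Using Einstein's photoelectric equation: KE_max = hf - φ = hc/λ - φ

First, calculate the photon energy:
E_photon = hc/λ = (6.626×10⁻³⁴ J·s)(3×10⁸ m/s) / (261.3×10⁻⁹ m)
E_photon = 4.7449 eV

Then, the maximum kinetic energy:
KE_max = E_photon - φ = 4.7449 eV - 1.8 eV = 2.9449 eV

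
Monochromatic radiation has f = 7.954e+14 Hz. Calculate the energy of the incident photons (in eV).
3.2895 eV

Using E = hf:

E = hf = (6.626×10⁻³⁴ J·s)(7.954e+14 Hz)
E = 3.2895 eV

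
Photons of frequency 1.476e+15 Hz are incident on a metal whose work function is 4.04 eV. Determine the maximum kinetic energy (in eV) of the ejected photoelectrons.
2.0642 eV

Using Einstein's photoelectric equation: KE_max = hf - φ

First, calculate the photon energy:
E_photon = hf = (6.626×10⁻³⁴ J·s)(1.476e+15 Hz)
E_photon = 6.1042 eV

Then, the maximum kinetic energy:
KE_max = E_photon - φ = 6.1042 eV - 4.04 eV = 2.0642 eV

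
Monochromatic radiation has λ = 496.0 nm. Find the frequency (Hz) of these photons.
6.0442e+14 Hz

Using the wave equation: c = fλ

Solving for frequency:
f = c/λ = (3×10⁸ m/s) / (496.0×10⁻⁹ m)
f = 6.0442e+14 Hz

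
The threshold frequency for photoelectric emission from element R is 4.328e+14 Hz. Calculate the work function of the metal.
1.79 eV

At the threshold frequency, photon energy equals work function:
φ = hf₀

Calculating:
φ = (6.626×10⁻³⁴ J·s)(4.328e+14 Hz)
φ = 1.79 eV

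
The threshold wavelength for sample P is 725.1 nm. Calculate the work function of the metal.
1.71 eV

At the threshold wavelength, photon energy equals work function:
φ = hc/λ₀

Calculating:
φ = (6.626×10⁻³⁴ J·s)(3×10⁸ m/s) / (725.1×10⁻⁹ m)
φ = 1.71 eV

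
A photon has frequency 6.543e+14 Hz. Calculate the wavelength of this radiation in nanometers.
458.19 nm

Using the wave equation: c = fλ

Solving for wavelength:
λ = c/f = (3×10⁸ m/s) / (6.543e+14 Hz)
λ = 458.19 nm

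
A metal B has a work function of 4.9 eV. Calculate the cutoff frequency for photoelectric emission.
1.1848e+15 Hz

The threshold frequency is when the photon energy equals the work function:
hf₀ = φ

Solving for f₀:
f₀ = φ/h = (4.9 eV × 1.602×10⁻¹⁹ J/eV) / (6.626×10⁻³⁴ J·s)
f₀ = 1.1848e+15 Hz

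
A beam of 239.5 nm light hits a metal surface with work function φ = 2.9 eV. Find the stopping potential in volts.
2.2768 V

The stopping potential V_s satisfies: eV_s = KE_max

First, find KE_max using Einstein's equation:
E_photon = hc/λ = 5.1768 eV
KE_max = E_photon - φ = 5.1768 - 2.9 = 2.2768 eV

Since eV_s = KE_max:
V_s = KE_max/e = 2.2768 V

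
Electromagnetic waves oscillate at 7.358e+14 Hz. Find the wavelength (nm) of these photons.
407.44 nm

Using the wave equation: c = fλ

Solving for wavelength:
λ = c/f = (3×10⁸ m/s) / (7.358e+14 Hz)
λ = 407.44 nm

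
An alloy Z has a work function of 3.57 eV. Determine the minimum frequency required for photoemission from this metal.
8.6322e+14 Hz

The threshold frequency is when the photon energy equals the work function:
hf₀ = φ

Solving for f₀:
f₀ = φ/h = (3.57 eV × 1.602×10⁻¹⁹ J/eV) / (6.626×10⁻³⁴ J·s)
f₀ = 8.6322e+14 Hz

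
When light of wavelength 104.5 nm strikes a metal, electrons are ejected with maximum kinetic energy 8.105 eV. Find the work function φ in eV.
3.76 eV

From Einstein's photoelectric equation: KE_max = hf - φ = hc/λ - φ

Rearranging for φ:
φ = hc/λ - KE_max

Calculate photon energy:
E_photon = hc/λ = 11.8645 eV

Therefore:
φ = 11.8645 - 8.105 = 3.76 eV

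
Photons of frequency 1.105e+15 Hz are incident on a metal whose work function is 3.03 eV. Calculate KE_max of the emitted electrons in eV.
1.5399 eV

Using Einstein's photoelectric equation: KE_max = hf - φ

First, calculate the photon energy:
E_photon = hf = (6.626×10⁻³⁴ J·s)(1.105e+15 Hz)
E_photon = 4.5699 eV

Then, the maximum kinetic energy:
KE_max = E_photon - φ = 4.5699 eV - 3.03 eV = 1.5399 eV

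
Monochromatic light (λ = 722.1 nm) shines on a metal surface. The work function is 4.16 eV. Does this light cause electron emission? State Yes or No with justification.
No

For photoemission, the photon energy must exceed the work function.

Photon energy: E = hc/λ = 1.7170 eV
Work function: φ = 4.16 eV

Since E_photon (1.7170 eV) < φ (4.16 eV), photoemission will NOT occur.
The threshold wavelength is λ₀ = hc/φ = 298.0 nm.
Since 722.1 nm > 298.0 nm, the photons lack sufficient energy.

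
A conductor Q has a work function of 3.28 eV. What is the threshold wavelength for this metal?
378.00 nm

The threshold wavelength is when the photon energy equals the work function:
hc/λ₀ = φ

Solving for λ₀:
λ₀ = hc/φ = (6.626×10⁻³⁴ J·s)(3×10⁸ m/s) / (3.28 eV × 1.602×10⁻¹⁹ J/eV)
λ₀ = 378.00 nm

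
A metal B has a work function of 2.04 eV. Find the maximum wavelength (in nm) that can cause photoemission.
607.77 nm

The threshold wavelength is when the photon energy equals the work function:
hc/λ₀ = φ

Solving for λ₀:
λ₀ = hc/φ = (6.626×10⁻³⁴ J·s)(3×10⁸ m/s) / (2.04 eV × 1.602×10⁻¹⁹ J/eV)
λ₀ = 607.77 nm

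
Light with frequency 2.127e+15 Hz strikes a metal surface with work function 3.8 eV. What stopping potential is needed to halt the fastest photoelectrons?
4.9966 V

The stopping potential V_s satisfies: eV_s = KE_max

First, find KE_max using Einstein's equation:
E_photon = hf = (6.626×10⁻³⁴ J·s)(2.127e+15 Hz) = 8.7966 eV
KE_max = E_photon - φ = 8.7966 - 3.8 = 4.9966 eV

Since eV_s = KE_max:
V_s = KE_max/e = 4.9966 V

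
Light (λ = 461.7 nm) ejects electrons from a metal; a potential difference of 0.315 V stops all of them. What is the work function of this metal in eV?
2.37 eV

The stopping potential gives the maximum kinetic energy: KE_max = eV_s = 0.315 eV

From Einstein's photoelectric equation: KE_max = hc/λ - φ
Rearranging: φ = hc/λ - KE_max

Calculate photon energy:
E_photon = hc/λ = (6.626×10⁻³⁴ J·s)(3×10⁸ m/s) / (461.7×10⁻⁹ m) = 2.6854 eV

Therefore:
φ = 2.6854 - 0.315 = 2.37 eV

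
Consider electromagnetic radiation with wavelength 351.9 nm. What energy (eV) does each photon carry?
3.5233 eV

Using E = hf = hc/λ:

E = hc/λ = (6.626×10⁻³⁴ J·s)(3×10⁸ m/s) / (351.9×10⁻⁹ m)
E = 3.5233 eV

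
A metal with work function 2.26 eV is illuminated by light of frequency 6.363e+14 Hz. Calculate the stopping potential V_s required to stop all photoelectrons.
0.3715 V

The stopping potential V_s satisfies: eV_s = KE_max

First, find KE_max using Einstein's equation:
E_photon = hf = (6.626×10⁻³⁴ J·s)(6.363e+14 Hz) = 2.6315 eV
KE_max = E_photon - φ = 2.6315 - 2.26 = 0.3715 eV

Since eV_s = KE_max:
V_s = KE_max/e = 0.3715 V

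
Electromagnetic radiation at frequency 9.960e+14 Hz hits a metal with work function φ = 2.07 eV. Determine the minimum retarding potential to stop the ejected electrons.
2.0491 V

The stopping potential V_s satisfies: eV_s = KE_max

First, find KE_max using Einstein's equation:
E_photon = hf = (6.626×10⁻³⁴ J·s)(9.960e+14 Hz) = 4.1191 eV
KE_max = E_photon - φ = 4.1191 - 2.07 = 2.0491 eV

Since eV_s = KE_max:
V_s = KE_max/e = 2.0491 V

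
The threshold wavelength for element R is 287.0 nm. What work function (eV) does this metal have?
4.32 eV

At the threshold wavelength, photon energy equals work function:
φ = hc/λ₀

Calculating:
φ = (6.626×10⁻³⁴ J·s)(3×10⁸ m/s) / (287.0×10⁻⁹ m)
φ = 4.32 eV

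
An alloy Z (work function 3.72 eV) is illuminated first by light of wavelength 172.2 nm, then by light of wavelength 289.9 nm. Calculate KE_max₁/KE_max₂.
6.2501

Using Einstein's equation: KE_max = hc/λ - φ

For λ₁ = 172.2 nm:
E₁ = hc/λ₁ = 7.2000 eV
KE₁ = E₁ - φ = 7.2000 - 3.72 = 3.4800 eV

For λ₂ = 289.9 nm:
E₂ = hc/λ₂ = 4.2768 eV
KE₂ = E₂ - φ = 4.2768 - 3.72 = 0.5568 eV

Ratio: KE₁/KE₂ = 3.4800/0.5568 = 6.2501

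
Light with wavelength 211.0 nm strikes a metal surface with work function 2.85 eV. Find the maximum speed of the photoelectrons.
1.0317e+06 m/s

First, find the maximum kinetic energy:
E_photon = hc/λ = 5.8760 eV
KE_max = E_photon - φ = 5.8760 - 2.85 = 3.0260 eV

Convert to Joules: KE_max = 3.0260 × 1.602×10⁻¹⁹ J = 4.8482e-19 J

Then use KE = ½mv² to find velocity:
v = √(2·KE/m) = √(2 × 4.8482e-19 J / 9.109e-31 kg)
v = 1.0317e+06 m/s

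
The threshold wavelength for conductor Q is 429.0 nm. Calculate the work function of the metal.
2.89 eV

At the threshold wavelength, photon energy equals work function:
φ = hc/λ₀

Calculating:
φ = (6.626×10⁻³⁴ J·s)(3×10⁸ m/s) / (429.0×10⁻⁹ m)
φ = 2.89 eV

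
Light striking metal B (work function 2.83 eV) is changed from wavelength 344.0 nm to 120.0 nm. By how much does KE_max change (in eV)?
6.7278 eV

Using Einstein's equation: KE_max = hc/λ - φ

For λ₁ = 344.0 nm:
KE₁ = hc/λ₁ - φ = 3.6042 - 2.83 = 0.7742 eV

For λ₂ = 120.0 nm:
KE₂ = hc/λ₂ - φ = 10.3320 - 2.83 = 7.5020 eV

Change in KE:
ΔKE = KE₂ - KE₁ = 7.5020 - 0.7742 = 6.7278 eV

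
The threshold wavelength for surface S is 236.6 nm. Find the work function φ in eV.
5.24 eV

At the threshold wavelength, photon energy equals work function:
φ = hc/λ₀

Calculating:
φ = (6.626×10⁻³⁴ J·s)(3×10⁸ m/s) / (236.6×10⁻⁹ m)
φ = 5.24 eV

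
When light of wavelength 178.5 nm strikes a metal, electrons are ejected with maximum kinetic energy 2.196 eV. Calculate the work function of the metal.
4.75 eV

From Einstein's photoelectric equation: KE_max = hf - φ = hc/λ - φ

Rearranging for φ:
φ = hc/λ - KE_max

Calculate photon energy:
E_photon = hc/λ = 6.9459 eV

Therefore:
φ = 6.9459 - 2.196 = 4.75 eV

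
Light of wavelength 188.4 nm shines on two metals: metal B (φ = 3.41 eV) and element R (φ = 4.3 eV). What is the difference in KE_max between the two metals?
0.8900 eV

Using KE_max = hc/λ - φ for each metal:

Photon energy: E = hc/λ = 6.5809 eV

For metal B (φ₁ = 3.41 eV):
KE₁ = E - φ₁ = 6.5809 - 3.41 = 3.1709 eV

For element R (φ₂ = 4.3 eV):
KE₂ = E - φ₂ = 6.5809 - 4.3 = 2.2809 eV

Difference:
ΔKE = KE₁ - KE₂ = 3.1709 - 2.2809 = 0.8900 eV

Note: The difference equals the difference in work functions: 4.3 - 3.41 = 0.89 eV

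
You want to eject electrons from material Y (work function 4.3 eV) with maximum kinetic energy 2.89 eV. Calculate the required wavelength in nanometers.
172.44 nm

From Einstein's equation: KE_max = hc/λ - φ

Rearranging for λ:
hc/λ = KE_max + φ
λ = hc/(KE_max + φ)

Required photon energy:
E_photon = KE_max + φ = 2.89 + 4.3 = 7.19 eV

Required wavelength:
λ = hc/E_photon = (6.626×10⁻³⁴)(3×10⁸) / (7.19 × 1.602×10⁻¹⁹)
λ = 172.44 nm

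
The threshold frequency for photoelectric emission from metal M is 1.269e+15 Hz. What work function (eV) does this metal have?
5.25 eV

At the threshold frequency, photon energy equals work function:
φ = hf₀

Calculating:
φ = (6.626×10⁻³⁴ J·s)(1.269e+15 Hz)
φ = 5.25 eV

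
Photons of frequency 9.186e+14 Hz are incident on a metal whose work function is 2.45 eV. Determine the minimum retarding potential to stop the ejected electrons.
1.3490 V

The stopping potential V_s satisfies: eV_s = KE_max

First, find KE_max using Einstein's equation:
E_photon = hf = (6.626×10⁻³⁴ J·s)(9.186e+14 Hz) = 3.7990 eV
KE_max = E_photon - φ = 3.7990 - 2.45 = 1.3490 eV

Since eV_s = KE_max:
V_s = KE_max/e = 1.3490 V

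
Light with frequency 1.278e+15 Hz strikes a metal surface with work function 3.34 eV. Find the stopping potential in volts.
1.9454 V

The stopping potential V_s satisfies: eV_s = KE_max

First, find KE_max using Einstein's equation:
E_photon = hf = (6.626×10⁻³⁴ J·s)(1.278e+15 Hz) = 5.2854 eV
KE_max = E_photon - φ = 5.2854 - 3.34 = 1.9454 eV

Since eV_s = KE_max:
V_s = KE_max/e = 1.9454 V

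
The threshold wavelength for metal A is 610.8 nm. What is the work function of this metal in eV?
2.03 eV

At the threshold wavelength, photon energy equals work function:
φ = hc/λ₀

Calculating:
φ = (6.626×10⁻³⁴ J·s)(3×10⁸ m/s) / (610.8×10⁻⁹ m)
φ = 2.03 eV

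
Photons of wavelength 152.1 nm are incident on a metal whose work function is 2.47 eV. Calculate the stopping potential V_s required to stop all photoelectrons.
5.6815 V

The stopping potential V_s satisfies: eV_s = KE_max

First, find KE_max using Einstein's equation:
E_photon = hc/λ = 8.1515 eV
KE_max = E_photon - φ = 8.1515 - 2.47 = 5.6815 eV

Since eV_s = KE_max:
V_s = KE_max/e = 5.6815 V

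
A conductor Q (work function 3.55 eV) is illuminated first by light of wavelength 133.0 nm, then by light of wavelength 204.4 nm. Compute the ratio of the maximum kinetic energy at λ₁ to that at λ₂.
2.2944

Using Einstein's equation: KE_max = hc/λ - φ

For λ₁ = 133.0 nm:
E₁ = hc/λ₁ = 9.3221 eV
KE₁ = E₁ - φ = 9.3221 - 3.55 = 5.7721 eV

For λ₂ = 204.4 nm:
E₂ = hc/λ₂ = 6.0658 eV
KE₂ = E₂ - φ = 6.0658 - 3.55 = 2.5158 eV

Ratio: KE₁/KE₂ = 5.7721/2.5158 = 2.2944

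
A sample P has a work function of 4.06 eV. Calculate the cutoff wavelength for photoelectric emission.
305.38 nm

The threshold wavelength is when the photon energy equals the work function:
hc/λ₀ = φ

Solving for λ₀:
λ₀ = hc/φ = (6.626×10⁻³⁴ J·s)(3×10⁸ m/s) / (4.06 eV × 1.602×10⁻¹⁹ J/eV)
λ₀ = 305.38 nm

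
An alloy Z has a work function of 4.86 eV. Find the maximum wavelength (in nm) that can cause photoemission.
255.11 nm

The threshold wavelength is when the photon energy equals the work function:
hc/λ₀ = φ

Solving for λ₀:
λ₀ = hc/φ = (6.626×10⁻³⁴ J·s)(3×10⁸ m/s) / (4.86 eV × 1.602×10⁻¹⁹ J/eV)
λ₀ = 255.11 nm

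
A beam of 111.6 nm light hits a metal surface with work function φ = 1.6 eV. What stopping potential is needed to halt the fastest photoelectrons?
9.5097 V

The stopping potential V_s satisfies: eV_s = KE_max

First, find KE_max using Einstein's equation:
E_photon = hc/λ = 11.1097 eV
KE_max = E_photon - φ = 11.1097 - 1.6 = 9.5097 eV

Since eV_s = KE_max:
V_s = KE_max/e = 9.5097 V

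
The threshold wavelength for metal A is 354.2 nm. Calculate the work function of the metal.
3.50 eV

At the threshold wavelength, photon energy equals work function:
φ = hc/λ₀

Calculating:
φ = (6.626×10⁻³⁴ J·s)(3×10⁸ m/s) / (354.2×10⁻⁹ m)
φ = 3.50 eV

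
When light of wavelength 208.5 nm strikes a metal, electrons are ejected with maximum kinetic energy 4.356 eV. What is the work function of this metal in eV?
1.59 eV

From Einstein's photoelectric equation: KE_max = hf - φ = hc/λ - φ

Rearranging for φ:
φ = hc/λ - KE_max

Calculate photon energy:
E_photon = hc/λ = 5.9465 eV

Therefore:
φ = 5.9465 - 4.356 = 1.59 eV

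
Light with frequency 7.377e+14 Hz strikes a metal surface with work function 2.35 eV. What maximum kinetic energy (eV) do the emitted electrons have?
0.7009 eV

Using Einstein's photoelectric equation: KE_max = hf - φ

First, calculate the photon energy:
E_photon = hf = (6.626×10⁻³⁴ J·s)(7.377e+14 Hz)
E_photon = 3.0509 eV

Then, the maximum kinetic energy:
KE_max = E_photon - φ = 3.0509 eV - 2.35 eV = 0.7009 eV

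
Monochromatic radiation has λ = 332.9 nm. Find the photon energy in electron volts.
3.7244 eV

Using E = hf = hc/λ:

E = hc/λ = (6.626×10⁻³⁴ J·s)(3×10⁸ m/s) / (332.9×10⁻⁹ m)
E = 3.7244 eV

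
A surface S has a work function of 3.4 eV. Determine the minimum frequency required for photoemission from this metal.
8.2212e+14 Hz

The threshold frequency is when the photon energy equals the work function:
hf₀ = φ

Solving for f₀:
f₀ = φ/h = (3.4 eV × 1.602×10⁻¹⁹ J/eV) / (6.626×10⁻³⁴ J·s)
f₀ = 8.2212e+14 Hz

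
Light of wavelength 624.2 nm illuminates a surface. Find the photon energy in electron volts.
1.9863 eV

Using E = hf = hc/λ:

E = hc/λ = (6.626×10⁻³⁴ J·s)(3×10⁸ m/s) / (624.2×10⁻⁹ m)
E = 1.9863 eV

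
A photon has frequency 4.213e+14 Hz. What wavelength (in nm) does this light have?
711.59 nm

Using the wave equation: c = fλ

Solving for wavelength:
λ = c/f = (3×10⁸ m/s) / (4.213e+14 Hz)
λ = 711.59 nm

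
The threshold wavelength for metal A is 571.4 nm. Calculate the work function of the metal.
2.17 eV

At the threshold wavelength, photon energy equals work function:
φ = hc/λ₀

Calculating:
φ = (6.626×10⁻³⁴ J·s)(3×10⁸ m/s) / (571.4×10⁻⁹ m)
φ = 2.17 eV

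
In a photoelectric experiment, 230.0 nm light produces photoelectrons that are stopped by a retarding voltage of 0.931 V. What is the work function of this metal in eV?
4.46 eV

The stopping potential gives the maximum kinetic energy: KE_max = eV_s = 0.931 eV

From Einstein's photoelectric equation: KE_max = hc/λ - φ
Rearranging: φ = hc/λ - KE_max

Calculate photon energy:
E_photon = hc/λ = (6.626×10⁻³⁴ J·s)(3×10⁸ m/s) / (230.0×10⁻⁹ m) = 5.3906 eV

Therefore:
φ = 5.3906 - 0.931 = 4.46 eV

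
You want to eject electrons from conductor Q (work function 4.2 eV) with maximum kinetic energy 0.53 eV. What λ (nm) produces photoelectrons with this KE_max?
262.12 nm

From Einstein's equation: KE_max = hc/λ - φ

Rearranging for λ:
hc/λ = KE_max + φ
λ = hc/(KE_max + φ)

Required photon energy:
E_photon = KE_max + φ = 0.53 + 4.2 = 4.73 eV

Required wavelength:
λ = hc/E_photon = (6.626×10⁻³⁴)(3×10⁸) / (4.73 × 1.602×10⁻¹⁹)
λ = 262.12 nm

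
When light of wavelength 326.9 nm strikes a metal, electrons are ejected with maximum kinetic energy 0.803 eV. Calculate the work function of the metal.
2.99 eV

From Einstein's photoelectric equation: KE_max = hf - φ = hc/λ - φ

Rearranging for φ:
φ = hc/λ - KE_max

Calculate photon energy:
E_photon = hc/λ = 3.7927 eV

Therefore:
φ = 3.7927 - 0.803 = 2.99 eV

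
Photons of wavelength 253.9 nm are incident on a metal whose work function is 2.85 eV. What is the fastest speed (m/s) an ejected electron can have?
8.4570e+05 m/s

First, find the maximum kinetic energy:
E_photon = hc/λ = 4.8832 eV
KE_max = E_photon - φ = 4.8832 - 2.85 = 2.0332 eV

Convert to Joules: KE_max = 2.0332 × 1.602×10⁻¹⁹ J = 3.2575e-19 J

Then use KE = ½mv² to find velocity:
v = √(2·KE/m) = √(2 × 3.2575e-19 J / 9.109e-31 kg)
v = 8.4570e+05 m/s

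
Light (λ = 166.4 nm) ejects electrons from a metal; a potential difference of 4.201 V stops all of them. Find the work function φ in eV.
3.25 eV

The stopping potential gives the maximum kinetic energy: KE_max = eV_s = 4.201 eV

From Einstein's photoelectric equation: KE_max = hc/λ - φ
Rearranging: φ = hc/λ - KE_max

Calculate photon energy:
E_photon = hc/λ = (6.626×10⁻³⁴ J·s)(3×10⁸ m/s) / (166.4×10⁻⁹ m) = 7.4510 eV

Therefore:
φ = 7.4510 - 4.201 = 3.25 eV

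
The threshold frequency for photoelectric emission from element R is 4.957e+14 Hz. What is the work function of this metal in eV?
2.05 eV

At the threshold frequency, photon energy equals work function:
φ = hf₀

Calculating:
φ = (6.626×10⁻³⁴ J·s)(4.957e+14 Hz)
φ = 2.05 eV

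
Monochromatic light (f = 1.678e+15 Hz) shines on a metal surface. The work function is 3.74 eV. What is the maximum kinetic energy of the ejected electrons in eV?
3.1997 eV

Using Einstein's photoelectric equation: KE_max = hf - φ

First, calculate the photon energy:
E_photon = hf = (6.626×10⁻³⁴ J·s)(1.678e+15 Hz)
E_photon = 6.9397 eV

Then, the maximum kinetic energy:
KE_max = E_photon - φ = 6.9397 eV - 3.74 eV = 3.1997 eV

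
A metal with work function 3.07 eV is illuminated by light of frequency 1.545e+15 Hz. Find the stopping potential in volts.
3.3196 V

The stopping potential V_s satisfies: eV_s = KE_max

First, find KE_max using Einstein's equation:
E_photon = hf = (6.626×10⁻³⁴ J·s)(1.545e+15 Hz) = 6.3896 eV
KE_max = E_photon - φ = 6.3896 - 3.07 = 3.3196 eV

Since eV_s = KE_max:
V_s = KE_max/e = 3.3196 V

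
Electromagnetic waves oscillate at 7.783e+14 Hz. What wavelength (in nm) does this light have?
385.19 nm

Using the wave equation: c = fλ

Solving for wavelength:
λ = c/f = (3×10⁸ m/s) / (7.783e+14 Hz)
λ = 385.19 nm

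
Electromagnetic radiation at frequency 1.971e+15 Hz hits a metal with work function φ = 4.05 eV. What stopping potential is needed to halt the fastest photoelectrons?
4.1014 V

The stopping potential V_s satisfies: eV_s = KE_max

First, find KE_max using Einstein's equation:
E_photon = hf = (6.626×10⁻³⁴ J·s)(1.971e+15 Hz) = 8.1514 eV
KE_max = E_photon - φ = 8.1514 - 4.05 = 4.1014 eV

Since eV_s = KE_max:
V_s = KE_max/e = 4.1014 V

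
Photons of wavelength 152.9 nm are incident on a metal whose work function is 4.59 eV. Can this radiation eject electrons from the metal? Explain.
Yes

For photoemission, the photon energy must exceed the work function.

Photon energy: E = hc/λ = 8.1088 eV
Work function: φ = 4.59 eV

Since E_photon (8.1088 eV) > φ (4.59 eV), photoemission WILL occur.
The threshold wavelength is λ₀ = hc/φ = 270.1 nm.
Since 152.9 nm < 270.1 nm, the light has sufficient energy.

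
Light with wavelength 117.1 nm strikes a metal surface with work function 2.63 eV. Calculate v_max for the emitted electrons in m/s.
1.6731e+06 m/s

First, find the maximum kinetic energy:
E_photon = hc/λ = 10.5879 eV
KE_max = E_photon - φ = 10.5879 - 2.63 = 7.9579 eV

Convert to Joules: KE_max = 7.9579 × 1.602×10⁻¹⁹ J = 1.2750e-18 J

Then use KE = ½mv² to find velocity:
v = √(2·KE/m) = √(2 × 1.2750e-18 J / 9.109e-31 kg)
v = 1.6731e+06 m/s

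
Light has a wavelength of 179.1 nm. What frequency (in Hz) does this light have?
1.6739e+15 Hz

Using the wave equation: c = fλ

Solving for frequency:
f = c/λ = (3×10⁸ m/s) / (179.1×10⁻⁹ m)
f = 1.6739e+15 Hz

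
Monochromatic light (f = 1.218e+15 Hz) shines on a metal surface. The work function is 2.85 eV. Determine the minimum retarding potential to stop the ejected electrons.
2.1872 V

The stopping potential V_s satisfies: eV_s = KE_max

First, find KE_max using Einstein's equation:
E_photon = hf = (6.626×10⁻³⁴ J·s)(1.218e+15 Hz) = 5.0372 eV
KE_max = E_photon - φ = 5.0372 - 2.85 = 2.1872 eV

Since eV_s = KE_max:
V_s = KE_max/e = 2.1872 V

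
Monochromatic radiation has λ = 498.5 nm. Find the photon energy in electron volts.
2.4871 eV

Using E = hf = hc/λ:

E = hc/λ = (6.626×10⁻³⁴ J·s)(3×10⁸ m/s) / (498.5×10⁻⁹ m)
E = 2.4871 eV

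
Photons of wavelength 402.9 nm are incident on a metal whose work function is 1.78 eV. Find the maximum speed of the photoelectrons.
6.7553e+05 m/s

First, find the maximum kinetic energy:
E_photon = hc/λ = 3.0773 eV
KE_max = E_photon - φ = 3.0773 - 1.78 = 1.2973 eV

Convert to Joules: KE_max = 1.2973 × 1.602×10⁻¹⁹ J = 2.0785e-19 J

Then use KE = ½mv² to find velocity:
v = √(2·KE/m) = √(2 × 2.0785e-19 J / 9.109e-31 kg)
v = 6.7553e+05 m/s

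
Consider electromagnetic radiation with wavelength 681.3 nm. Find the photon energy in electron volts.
1.8198 eV

Using E = hf = hc/λ:

E = hc/λ = (6.626×10⁻³⁴ J·s)(3×10⁸ m/s) / (681.3×10⁻⁹ m)
E = 1.8198 eV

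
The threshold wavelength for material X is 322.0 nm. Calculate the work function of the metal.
3.85 eV

At the threshold wavelength, photon energy equals work function:
φ = hc/λ₀

Calculating:
φ = (6.626×10⁻³⁴ J·s)(3×10⁸ m/s) / (322.0×10⁻⁹ m)
φ = 3.85 eV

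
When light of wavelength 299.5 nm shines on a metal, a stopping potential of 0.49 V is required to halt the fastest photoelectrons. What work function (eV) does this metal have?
3.65 eV

The stopping potential gives the maximum kinetic energy: KE_max = eV_s = 0.49 eV

From Einstein's photoelectric equation: KE_max = hc/λ - φ
Rearranging: φ = hc/λ - KE_max

Calculate photon energy:
E_photon = hc/λ = (6.626×10⁻³⁴ J·s)(3×10⁸ m/s) / (299.5×10⁻⁹ m) = 4.1397 eV

Therefore:
φ = 4.1397 - 0.49 = 3.65 eV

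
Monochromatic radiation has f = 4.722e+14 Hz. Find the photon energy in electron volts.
1.9529 eV

Using E = hf:

E = hf = (6.626×10⁻³⁴ J·s)(4.722e+14 Hz)
E = 1.9529 eV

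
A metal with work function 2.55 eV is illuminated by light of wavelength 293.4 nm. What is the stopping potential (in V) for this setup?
1.6758 V

The stopping potential V_s satisfies: eV_s = KE_max

First, find KE_max using Einstein's equation:
E_photon = hc/λ = 4.2258 eV
KE_max = E_photon - φ = 4.2258 - 2.55 = 1.6758 eV

Since eV_s = KE_max:
V_s = KE_max/e = 1.6758 V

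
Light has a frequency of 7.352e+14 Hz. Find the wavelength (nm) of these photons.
407.77 nm

Using the wave equation: c = fλ

Solving for wavelength:
λ = c/f = (3×10⁸ m/s) / (7.352e+14 Hz)
λ = 407.77 nm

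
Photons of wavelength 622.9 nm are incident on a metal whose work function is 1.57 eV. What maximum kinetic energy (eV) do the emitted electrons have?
0.4204 eV

Using Einstein's photoelectric equation: KE_max = hf - φ = hc/λ - φ

First, calculate the photon energy:
E_photon = hc/λ = (6.626×10⁻³⁴ J·s)(3×10⁸ m/s) / (622.9×10⁻⁹ m)
E_photon = 1.9904 eV

Then, the maximum kinetic energy:
KE_max = E_photon - φ = 1.9904 eV - 1.57 eV = 0.4204 eV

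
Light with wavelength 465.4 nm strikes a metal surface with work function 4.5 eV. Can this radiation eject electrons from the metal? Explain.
No

For photoemission, the photon energy must exceed the work function.

Photon energy: E = hc/λ = 2.6640 eV
Work function: φ = 4.5 eV

Since E_photon (2.6640 eV) < φ (4.5 eV), photoemission will NOT occur.
The threshold wavelength is λ₀ = hc/φ = 275.5 nm.
Since 465.4 nm > 275.5 nm, the photons lack sufficient energy.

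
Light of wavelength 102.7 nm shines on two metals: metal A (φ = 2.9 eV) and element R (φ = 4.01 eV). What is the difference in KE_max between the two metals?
1.1100 eV

Using KE_max = hc/λ - φ for each metal:

Photon energy: E = hc/λ = 12.0725 eV

For metal A (φ₁ = 2.9 eV):
KE₁ = E - φ₁ = 12.0725 - 2.9 = 9.1725 eV

For element R (φ₂ = 4.01 eV):
KE₂ = E - φ₂ = 12.0725 - 4.01 = 8.0625 eV

Difference:
ΔKE = KE₁ - KE₂ = 9.1725 - 8.0625 = 1.1100 eV

Note: The difference equals the difference in work functions: 4.01 - 2.9 = 1.11 eV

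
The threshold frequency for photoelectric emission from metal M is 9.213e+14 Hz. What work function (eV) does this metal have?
3.81 eV

At the threshold frequency, photon energy equals work function:
φ = hf₀

Calculating:
φ = (6.626×10⁻³⁴ J·s)(9.213e+14 Hz)
φ = 3.81 eV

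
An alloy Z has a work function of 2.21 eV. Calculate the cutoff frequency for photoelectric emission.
5.3438e+14 Hz

The threshold frequency is when the photon energy equals the work function:
hf₀ = φ

Solving for f₀:
f₀ = φ/h = (2.21 eV × 1.602×10⁻¹⁹ J/eV) / (6.626×10⁻³⁴ J·s)
f₀ = 5.3438e+14 Hz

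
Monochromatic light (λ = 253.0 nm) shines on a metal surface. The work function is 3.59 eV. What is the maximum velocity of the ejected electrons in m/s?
6.7898e+05 m/s

First, find the maximum kinetic energy:
E_photon = hc/λ = 4.9006 eV
KE_max = E_photon - φ = 4.9006 - 3.59 = 1.3106 eV

Convert to Joules: KE_max = 1.3106 × 1.602×10⁻¹⁹ J = 2.0998e-19 J

Then use KE = ½mv² to find velocity:
v = √(2·KE/m) = √(2 × 2.0998e-19 J / 9.109e-31 kg)
v = 6.7898e+05 m/s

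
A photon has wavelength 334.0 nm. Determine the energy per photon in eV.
3.7121 eV

Using E = hf = hc/λ:

E = hc/λ = (6.626×10⁻³⁴ J·s)(3×10⁸ m/s) / (334.0×10⁻⁹ m)
E = 3.7121 eV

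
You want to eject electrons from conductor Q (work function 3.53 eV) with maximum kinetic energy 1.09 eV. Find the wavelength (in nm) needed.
268.36 nm

From Einstein's equation: KE_max = hc/λ - φ

Rearranging for λ:
hc/λ = KE_max + φ
λ = hc/(KE_max + φ)

Required photon energy:
E_photon = KE_max + φ = 1.09 + 3.53 = 4.62 eV

Required wavelength:
λ = hc/E_photon = (6.626×10⁻³⁴)(3×10⁸) / (4.62 × 1.602×10⁻¹⁹)
λ = 268.36 nm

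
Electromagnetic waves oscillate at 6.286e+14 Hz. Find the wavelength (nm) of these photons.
476.92 nm

Using the wave equation: c = fλ

Solving for wavelength:
λ = c/f = (3×10⁸ m/s) / (6.286e+14 Hz)
λ = 476.92 nm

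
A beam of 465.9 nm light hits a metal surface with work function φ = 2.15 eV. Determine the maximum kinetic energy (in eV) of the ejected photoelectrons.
0.5112 eV

Using Einstein's photoelectric equation: KE_max = hf - φ = hc/λ - φ

First, calculate the photon energy:
E_photon = hc/λ = (6.626×10⁻³⁴ J·s)(3×10⁸ m/s) / (465.9×10⁻⁹ m)
E_photon = 2.6612 eV

Then, the maximum kinetic energy:
KE_max = E_photon - φ = 2.6612 eV - 2.15 eV = 0.5112 eV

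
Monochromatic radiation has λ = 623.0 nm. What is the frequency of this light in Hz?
4.8121e+14 Hz

Using the wave equation: c = fλ

Solving for frequency:
f = c/λ = (3×10⁸ m/s) / (623.0×10⁻⁹ m)
f = 4.8121e+14 Hz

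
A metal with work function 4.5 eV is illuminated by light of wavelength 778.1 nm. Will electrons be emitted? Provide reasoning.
No

For photoemission, the photon energy must exceed the work function.

Photon energy: E = hc/λ = 1.5934 eV
Work function: φ = 4.5 eV

Since E_photon (1.5934 eV) < φ (4.5 eV), photoemission will NOT occur.
The threshold wavelength is λ₀ = hc/φ = 275.5 nm.
Since 778.1 nm > 275.5 nm, the photons lack sufficient energy.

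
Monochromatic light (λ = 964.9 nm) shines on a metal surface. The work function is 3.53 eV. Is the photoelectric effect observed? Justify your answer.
No

For photoemission, the photon energy must exceed the work function.

Photon energy: E = hc/λ = 1.2849 eV
Work function: φ = 3.53 eV

Since E_photon (1.2849 eV) < φ (3.53 eV), photoemission will NOT occur.
The threshold wavelength is λ₀ = hc/φ = 351.2 nm.
Since 964.9 nm > 351.2 nm, the photons lack sufficient energy.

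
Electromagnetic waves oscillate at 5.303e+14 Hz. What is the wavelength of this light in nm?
565.33 nm

Using the wave equation: c = fλ

Solving for wavelength:
λ = c/f = (3×10⁸ m/s) / (5.303e+14 Hz)
λ = 565.33 nm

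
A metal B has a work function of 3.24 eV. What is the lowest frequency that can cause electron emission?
7.8343e+14 Hz

The threshold frequency is when the photon energy equals the work function:
hf₀ = φ

Solving for f₀:
f₀ = φ/h = (3.24 eV × 1.602×10⁻¹⁹ J/eV) / (6.626×10⁻³⁴ J·s)
f₀ = 7.8343e+14 Hz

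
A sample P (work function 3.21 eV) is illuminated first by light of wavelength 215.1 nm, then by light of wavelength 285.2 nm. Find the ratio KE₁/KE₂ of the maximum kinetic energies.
2.2457

Using Einstein's equation: KE_max = hc/λ - φ

For λ₁ = 215.1 nm:
E₁ = hc/λ₁ = 5.7640 eV
KE₁ = E₁ - φ = 5.7640 - 3.21 = 2.5540 eV

For λ₂ = 285.2 nm:
E₂ = hc/λ₂ = 4.3473 eV
KE₂ = E₂ - φ = 4.3473 - 3.21 = 1.1373 eV

Ratio: KE₁/KE₂ = 2.5540/1.1373 = 2.2457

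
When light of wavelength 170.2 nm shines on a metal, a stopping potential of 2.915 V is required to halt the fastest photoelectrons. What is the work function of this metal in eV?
4.37 eV

The stopping potential gives the maximum kinetic energy: KE_max = eV_s = 2.915 eV

From Einstein's photoelectric equation: KE_max = hc/λ - φ
Rearranging: φ = hc/λ - KE_max

Calculate photon energy:
E_photon = hc/λ = (6.626×10⁻³⁴ J·s)(3×10⁸ m/s) / (170.2×10⁻⁹ m) = 7.2846 eV

Therefore:
φ = 7.2846 - 2.915 = 4.37 eV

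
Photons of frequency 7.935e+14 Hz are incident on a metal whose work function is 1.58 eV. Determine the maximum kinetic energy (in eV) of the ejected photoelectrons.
1.7017 eV

Using Einstein's photoelectric equation: KE_max = hf - φ

First, calculate the photon energy:
E_photon = hf = (6.626×10⁻³⁴ J·s)(7.935e+14 Hz)
E_photon = 3.2817 eV

Then, the maximum kinetic energy:
KE_max = E_photon - φ = 3.2817 eV - 1.58 eV = 1.7017 eV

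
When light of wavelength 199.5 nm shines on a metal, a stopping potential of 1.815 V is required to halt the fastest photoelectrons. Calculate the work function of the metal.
4.40 eV

The stopping potential gives the maximum kinetic energy: KE_max = eV_s = 1.815 eV

From Einstein's photoelectric equation: KE_max = hc/λ - φ
Rearranging: φ = hc/λ - KE_max

Calculate photon energy:
E_photon = hc/λ = (6.626×10⁻³⁴ J·s)(3×10⁸ m/s) / (199.5×10⁻⁹ m) = 6.2147 eV

Therefore:
φ = 6.2147 - 1.815 = 4.40 eV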